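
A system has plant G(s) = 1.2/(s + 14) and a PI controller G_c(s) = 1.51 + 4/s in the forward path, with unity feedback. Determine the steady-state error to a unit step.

0

The open loop G_c(s)G(s) has a pole at the origin (type 1), so the static position error constant is infinite and e_ss = 1/(1+∞) = 0.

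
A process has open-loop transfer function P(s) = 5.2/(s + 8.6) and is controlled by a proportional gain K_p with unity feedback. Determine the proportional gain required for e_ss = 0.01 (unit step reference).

For a type-0 loop with proportional control, e_ss = 1/(1 + K_p·P(0)).
P(0) = 0.6047. Require 1/(1 + K_p·0.6047) = 0.01, so 1 + 0.6047·K_p = 100.
K_p = (100 − 1)/0.6047 = 164.

K_p = 164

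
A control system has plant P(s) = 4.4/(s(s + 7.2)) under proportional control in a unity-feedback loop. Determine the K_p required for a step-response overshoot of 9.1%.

K_p = 8.01

From %OS = 100·exp(−πζ/√(1−ζ²)) = 9.1%, ζ = −ln(0.091)/√(π²+ln²(0.091)) = 0.6066.
Characteristic equation s² + 7.2s + 4.4K_p = 0 gives ζ = 7.2/(2√(4.4K_p)).
Setting ζ = 0.6066: √(4.4K_p) = 7.2/(2·0.6066) = 5.935, so K_p = 35.22/4.4 = 8.01.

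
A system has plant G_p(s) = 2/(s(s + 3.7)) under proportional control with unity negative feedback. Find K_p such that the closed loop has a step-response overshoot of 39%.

K_p = 20.8

From %OS = 100·exp(−πζ/√(1−ζ²)) = 39%, ζ = −ln(0.39)/√(π²+ln²(0.39)) = 0.2871.
Characteristic equation s² + 3.7s + 2K_p = 0 gives ζ = 3.7/(2√(2K_p)).
Setting ζ = 0.2871: √(2K_p) = 3.7/(2·0.2871) = 6.444, so K_p = 41.52/2 = 20.8.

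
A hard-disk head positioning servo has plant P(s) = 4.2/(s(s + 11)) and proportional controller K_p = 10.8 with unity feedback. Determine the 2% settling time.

Closed-loop characteristic equation: s² + 11s + 45.36 = 0, so ω_n = 6.735 rad/s and ζ = 11/(2·6.735) = 0.8166.
2% settling time T_s ≈ 4/(ζω_n) = 4/5.5 = 0.727 s.

T_s ≈ 0.727 s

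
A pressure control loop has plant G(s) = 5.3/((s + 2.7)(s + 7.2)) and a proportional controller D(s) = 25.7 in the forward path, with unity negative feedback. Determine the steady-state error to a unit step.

The loop is type 0. Static position error constant K_pos = D(0)·G(0) = 25.7·0.2726 = 7.007.
Steady-state error to a unit step: e_ss = 1/(1+K_pos) = 1/8.007 = 0.125.

0.125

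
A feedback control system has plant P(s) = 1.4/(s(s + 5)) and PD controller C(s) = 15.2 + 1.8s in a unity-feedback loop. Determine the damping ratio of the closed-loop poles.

ζ = 0.815

Forward path: (15.2 + 1.8s)·1.4/(s(s+5)). The closed-loop characteristic equation is s² + (5 + 1.4·1.8)s + 1.4·15.2 = 0.
That is s² + 7.52s + 21.28 = 0, so ω_n = 4.613 rad/s and ζ = 7.52/(2·4.613) = 0.8151.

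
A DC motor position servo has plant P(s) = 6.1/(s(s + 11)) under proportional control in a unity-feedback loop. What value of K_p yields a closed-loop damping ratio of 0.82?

Closed-loop characteristic equation: s² + 11s + K_p·6.1 = 0.
So ω_n = √(6.1K_p) and 2ζω_n = 11, giving ζ = 11/(2√(6.1K_p)).
Setting ζ = 0.82: √(6.1K_p) = 11/(2·0.82) = 6.707, so K_p = 44.99/6.1 = 7.38.

K_p = 7.38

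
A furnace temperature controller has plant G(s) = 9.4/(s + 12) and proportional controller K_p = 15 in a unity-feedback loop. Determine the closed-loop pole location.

Closed-loop transfer function: T(s) = K_p·G(s)/(1 + K_p·G(s)) = 141/(s + 12 + 141) = 141/(s + 153).
The closed-loop pole is at s = −153.

s = -153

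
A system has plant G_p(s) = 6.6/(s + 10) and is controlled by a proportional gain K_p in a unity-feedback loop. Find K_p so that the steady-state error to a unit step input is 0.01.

K_p = 150

Steady-state error for a unit step on this type-0 loop is 1/(1 + K_p·G_p(0)).
G_p(0) = 0.66. Require 1/(1 + K_p·0.66) = 0.01, so 1 + 0.66·K_p = 100.
K_p = (100 − 1)/0.66 = 150.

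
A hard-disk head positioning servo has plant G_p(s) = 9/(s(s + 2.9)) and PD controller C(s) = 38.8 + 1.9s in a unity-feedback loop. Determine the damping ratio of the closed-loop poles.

Forward path: (38.8 + 1.9s)·9/(s(s+2.9)). The closed-loop characteristic equation is s² + (2.9 + 9·1.9)s + 9·38.8 = 0.
That is s² + 20s + 349.2 = 0, so ω_n = 18.69 rad/s and ζ = 20/(2·18.69) = 0.5351.

ζ = 0.535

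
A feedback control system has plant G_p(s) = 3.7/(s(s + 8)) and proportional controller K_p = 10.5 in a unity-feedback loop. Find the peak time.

From 1 + K_pG_p(s) = 0: s² + 8s + 38.85 = 0 ⇒ ω_n = 6.233, ζ = 0.6417.
Damped frequency ω_d = ω_n√(1−ζ²) = 4.78 rad/s, so peak time T_p = π/ω_d = 0.657 s.

T_p = 0.657 s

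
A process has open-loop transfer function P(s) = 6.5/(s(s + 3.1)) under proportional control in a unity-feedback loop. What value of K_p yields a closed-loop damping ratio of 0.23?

K_p = 6.99

Closed-loop characteristic equation: s² + 3.1s + K_p·6.5 = 0.
So ω_n = √(6.5K_p) and 2ζω_n = 3.1, giving ζ = 3.1/(2√(6.5K_p)).
Setting ζ = 0.23: √(6.5K_p) = 3.1/(2·0.23) = 6.739, so K_p = 45.42/6.5 = 6.99.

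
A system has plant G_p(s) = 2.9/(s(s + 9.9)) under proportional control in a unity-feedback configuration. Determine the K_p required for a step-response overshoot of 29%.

From %OS = 100·exp(−πζ/√(1−ζ²)) = 29%, ζ = −ln(0.29)/√(π²+ln²(0.29)) = 0.3666.
Characteristic equation s² + 9.9s + 2.9K_p = 0 gives ζ = 9.9/(2√(2.9K_p)).
Setting ζ = 0.3666: √(2.9K_p) = 9.9/(2·0.3666) = 13.5, so K_p = 182.3/2.9 = 62.9.

K_p = 62.9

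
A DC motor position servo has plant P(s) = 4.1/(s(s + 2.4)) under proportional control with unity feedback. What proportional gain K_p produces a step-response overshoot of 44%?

K_p = 5.49

From %OS = 100·exp(−πζ/√(1−ζ²)) = 44%, ζ = −ln(0.44)/√(π²+ln²(0.44)) = 0.2528.
Characteristic equation s² + 2.4s + 4.1K_p = 0 gives ζ = 2.4/(2√(4.1K_p)).
Setting ζ = 0.2528: √(4.1K_p) = 2.4/(2·0.2528) = 4.746, so K_p = 22.53/4.1 = 5.49.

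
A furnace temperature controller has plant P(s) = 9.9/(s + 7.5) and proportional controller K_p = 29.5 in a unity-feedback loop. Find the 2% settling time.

Closed-loop transfer function: T(s) = K_p·P(s)/(1 + K_p·P(s)) = 292.1/(s + 7.5 + 292.1) = 292.1/(s + 299.6).
Time constant τ = 1/299.6 = 0.003338 s, so the 2% settling time is about 4τ = 0.0134 s.

T_s ≈ 0.0134 s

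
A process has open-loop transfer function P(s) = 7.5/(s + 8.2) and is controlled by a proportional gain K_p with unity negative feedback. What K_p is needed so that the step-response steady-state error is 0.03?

K_p = 35.4

For a type-0 loop with proportional control, e_ss = 1/(1 + K_p·P(0)).
P(0) = 0.9146. Require 1/(1 + K_p·0.9146) = 0.03, so 1 + 0.9146·K_p = 33.33.
K_p = (33.33 − 1)/0.9146 = 35.4.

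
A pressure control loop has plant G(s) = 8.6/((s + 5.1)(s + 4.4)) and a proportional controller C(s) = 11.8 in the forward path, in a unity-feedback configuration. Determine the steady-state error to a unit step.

0.181

The loop is type 0. Static position error constant K_pos = C(0)·G(0) = 11.8·0.3832 = 4.522.
Steady-state error to a unit step: e_ss = 1/(1+K_pos) = 1/5.522 = 0.181.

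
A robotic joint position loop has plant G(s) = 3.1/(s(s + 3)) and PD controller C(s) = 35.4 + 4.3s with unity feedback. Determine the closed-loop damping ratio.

Forward path: (35.4 + 4.3s)·3.1/(s(s+3)). The closed-loop characteristic equation is s² + (3 + 3.1·4.3)s + 3.1·35.4 = 0.
That is s² + 16.33s + 109.7 = 0, so ω_n = 10.48 rad/s and ζ = 16.33/(2·10.48) = 0.7794.

ζ = 0.779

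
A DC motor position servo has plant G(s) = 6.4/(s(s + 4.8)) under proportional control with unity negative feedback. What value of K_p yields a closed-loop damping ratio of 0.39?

Closed-loop characteristic equation: s² + 4.8s + K_p·6.4 = 0.
So ω_n = √(6.4K_p) and 2ζω_n = 4.8, giving ζ = 4.8/(2√(6.4K_p)).
Setting ζ = 0.39: √(6.4K_p) = 4.8/(2·0.39) = 6.154, so K_p = 37.87/6.4 = 5.92.

K_p = 5.92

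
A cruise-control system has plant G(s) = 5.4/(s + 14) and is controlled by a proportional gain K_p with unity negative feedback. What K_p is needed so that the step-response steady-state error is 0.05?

The loop is type 0, so e_ss(step) = 1/(1 + K_pos) with K_pos = K_p·G(0).
G(0) = 0.3857. Require 1/(1 + K_p·0.3857) = 0.05, so 1 + 0.3857·K_p = 20.
K_p = (20 − 1)/0.3857 = 49.3.

K_p = 49.3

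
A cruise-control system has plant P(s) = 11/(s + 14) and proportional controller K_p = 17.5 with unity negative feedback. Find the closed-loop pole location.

Closed-loop transfer function: T(s) = K_p·P(s)/(1 + K_p·P(s)) = 192.5/(s + 14 + 192.5) = 192.5/(s + 206.5).
The closed-loop pole is at s = −206.5.

s = -206.5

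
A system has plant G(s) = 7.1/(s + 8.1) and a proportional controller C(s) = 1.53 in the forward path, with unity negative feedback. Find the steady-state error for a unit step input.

0.427

The loop is type 0. Static position error constant K_pos = C(0)·G(0) = 1.53·0.8765 = 1.341.
Steady-state error to a unit step: e_ss = 1/(1+K_pos) = 1/2.341 = 0.427.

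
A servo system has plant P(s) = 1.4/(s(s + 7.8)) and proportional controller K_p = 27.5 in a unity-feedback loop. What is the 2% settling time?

T_s ≈ 1.03 s

Closed-loop characteristic equation: s² + 7.8s + 38.5 = 0, so ω_n = 6.205 rad/s and ζ = 7.8/(2·6.205) = 0.6285.
2% settling time T_s ≈ 4/(ζω_n) = 4/3.9 = 1.03 s.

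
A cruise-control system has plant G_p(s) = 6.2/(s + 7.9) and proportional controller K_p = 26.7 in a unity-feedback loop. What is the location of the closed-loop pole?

s = -173.4

Closed-loop transfer function: T(s) = K_p·G_p(s)/(1 + K_p·G_p(s)) = 165.5/(s + 7.9 + 165.5) = 165.5/(s + 173.4).
The closed-loop pole is at s = −173.4.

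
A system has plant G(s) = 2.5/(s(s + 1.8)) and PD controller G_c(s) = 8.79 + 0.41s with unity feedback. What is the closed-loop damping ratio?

ζ = 0.301

Forward path: (8.79 + 0.41s)·2.5/(s(s+1.8)). The closed-loop characteristic equation is s² + (1.8 + 2.5·0.41)s + 2.5·8.79 = 0.
That is s² + 2.825s + 21.97 = 0, so ω_n = 4.688 rad/s and ζ = 2.825/(2·4.688) = 0.3013.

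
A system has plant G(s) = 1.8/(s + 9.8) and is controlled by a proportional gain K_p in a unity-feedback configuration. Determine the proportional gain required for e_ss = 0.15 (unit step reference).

The loop is type 0, so e_ss(step) = 1/(1 + K_pos) with K_pos = K_p·G(0).
G(0) = 0.1837. Require 1/(1 + K_p·0.1837) = 0.15, so 1 + 0.1837·K_p = 6.667.
K_p = (6.667 − 1)/0.1837 = 30.9.

K_p = 30.9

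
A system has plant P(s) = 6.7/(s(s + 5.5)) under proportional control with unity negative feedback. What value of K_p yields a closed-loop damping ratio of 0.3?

K_p = 12.5

Closed-loop characteristic equation: s² + 5.5s + K_p·6.7 = 0.
So ω_n = √(6.7K_p) and 2ζω_n = 5.5, giving ζ = 5.5/(2√(6.7K_p)).
Setting ζ = 0.3: √(6.7K_p) = 5.5/(2·0.3) = 9.167, so K_p = 84.03/6.7 = 12.5.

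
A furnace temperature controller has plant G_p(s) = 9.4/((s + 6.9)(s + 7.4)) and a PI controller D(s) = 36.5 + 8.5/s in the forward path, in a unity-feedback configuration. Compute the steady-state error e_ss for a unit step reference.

The open loop D(s)G_p(s) has a pole at the origin (type 1), so the static position error constant is infinite and e_ss = 1/(1+∞) = 0.

0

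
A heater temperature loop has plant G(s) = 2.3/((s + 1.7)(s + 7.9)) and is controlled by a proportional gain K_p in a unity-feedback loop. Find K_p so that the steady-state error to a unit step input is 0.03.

K_p = 189

Steady-state error for a unit step on this type-0 loop is 1/(1 + K_p·G(0)).
G(0) = 0.1713. Require 1/(1 + K_p·0.1713) = 0.03, so 1 + 0.1713·K_p = 33.33.
K_p = (33.33 − 1)/0.1713 = 189.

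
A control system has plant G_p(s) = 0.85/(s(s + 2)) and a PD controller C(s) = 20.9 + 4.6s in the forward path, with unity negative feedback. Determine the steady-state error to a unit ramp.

The loop has one pole at the origin (type 1). Velocity error constant K_v = lim_{s→0} s·C(s)G_p(s) = 20.9·0.85/2 = 8.882.
Steady-state error to a unit ramp: e_ss = 1/K_v = 0.113.

0.113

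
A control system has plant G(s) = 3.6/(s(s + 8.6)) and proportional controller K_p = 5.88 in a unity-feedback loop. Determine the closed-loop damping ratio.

ζ = 0.935

With unity feedback the closed-loop characteristic equation is s² + 8.6s + 5.88·3.6 = s² + 8.6s + 21.17 = 0.
So ω_n² = 21.17 ⇒ ω_n = 4.601 rad/s, and ζ = 8.6/(2ω_n) = 0.935.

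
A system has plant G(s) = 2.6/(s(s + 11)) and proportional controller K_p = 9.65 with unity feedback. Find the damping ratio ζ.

The closed-loop denominator is s(s+11) + 9.65·2.6 = s² + 11s + 25.09.
Matching s² + 2ζω_n s + ω_n²: ω_n = √25.09 = 5.009 rad/s and 2ζω_n = 11, so ζ = 11/(2·5.009) = 1.1.

ζ = 1.1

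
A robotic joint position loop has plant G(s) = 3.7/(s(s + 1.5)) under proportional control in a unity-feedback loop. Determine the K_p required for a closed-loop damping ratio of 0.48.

Closed-loop characteristic equation: s² + 1.5s + K_p·3.7 = 0.
So ω_n = √(3.7K_p) and 2ζω_n = 1.5, giving ζ = 1.5/(2√(3.7K_p)).
Setting ζ = 0.48: √(3.7K_p) = 1.5/(2·0.48) = 1.562, so K_p = 2.441/3.7 = 0.66.

K_p = 0.66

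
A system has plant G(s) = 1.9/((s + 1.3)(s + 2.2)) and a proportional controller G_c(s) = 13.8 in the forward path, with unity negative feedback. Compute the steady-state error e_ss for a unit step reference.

The loop is type 0. Static position error constant K_pos = G_c(0)·G(0) = 13.8·0.6643 = 9.168.
Steady-state error to a unit step: e_ss = 1/(1+K_pos) = 1/10.17 = 0.0983.

0.0983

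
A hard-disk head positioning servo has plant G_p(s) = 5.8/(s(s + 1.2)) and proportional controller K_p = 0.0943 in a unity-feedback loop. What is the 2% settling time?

Closed-loop characteristic equation: s² + 1.2s + 0.5469 = 0, so ω_n = 0.7396 rad/s and ζ = 1.2/(2·0.7396) = 0.8113.
2% settling time T_s ≈ 4/(ζω_n) = 4/0.6 = 6.67 s.

T_s ≈ 6.67 s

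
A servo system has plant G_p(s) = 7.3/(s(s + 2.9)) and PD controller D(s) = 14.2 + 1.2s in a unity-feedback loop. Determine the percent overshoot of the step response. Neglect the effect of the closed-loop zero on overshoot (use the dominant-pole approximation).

11.1%

Forward path: (14.2 + 1.2s)·7.3/(s(s+2.9)). The closed-loop characteristic equation is s² + (2.9 + 7.3·1.2)s + 7.3·14.2 = 0.
That is s² + 11.66s + 103.7 = 0, so ω_n = 10.18 rad/s and ζ = 11.66/(2·10.18) = 0.5726.
%OS = 100·exp(−πζ/√(1−ζ²)) = 11.1%.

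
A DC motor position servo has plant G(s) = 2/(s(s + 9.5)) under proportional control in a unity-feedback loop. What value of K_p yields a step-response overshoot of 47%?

From %OS = 100·exp(−πζ/√(1−ζ²)) = 47%, ζ = −ln(0.47)/√(π²+ln²(0.47)) = 0.2337.
Characteristic equation s² + 9.5s + 2K_p = 0 gives ζ = 9.5/(2√(2K_p)).
Setting ζ = 0.2337: √(2K_p) = 9.5/(2·0.2337) = 20.33, so K_p = 413.2/2 = 207.

K_p = 207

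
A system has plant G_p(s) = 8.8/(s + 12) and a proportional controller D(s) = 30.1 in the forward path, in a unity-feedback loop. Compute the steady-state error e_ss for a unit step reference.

The loop is type 0. Static position error constant K_pos = D(0)·G_p(0) = 30.1·0.7333 = 22.07.
Steady-state error to a unit step: e_ss = 1/(1+K_pos) = 1/23.07 = 0.0433.

0.0433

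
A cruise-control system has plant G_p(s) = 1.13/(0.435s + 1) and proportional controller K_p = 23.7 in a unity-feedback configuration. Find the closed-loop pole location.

Closed loop: T(s) = K_p·G_p/(1+K_p·G_p) = 26.78/(0.435s + 1 + 26.78), with pole at s = −(1 + 26.78)/0.435 = −63.86.

s = -63.86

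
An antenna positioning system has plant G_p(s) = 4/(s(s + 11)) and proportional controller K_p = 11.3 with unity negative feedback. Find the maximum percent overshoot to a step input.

From 1 + K_pG_p(s) = 0: s² + 11s + 45.2 = 0 ⇒ ω_n = 6.723, ζ = 0.8181.
%OS = 100·exp(−πζ/√(1−ζ²)) = 100·exp(−π·0.8181/√0.3308) = 1.15%.

1.15%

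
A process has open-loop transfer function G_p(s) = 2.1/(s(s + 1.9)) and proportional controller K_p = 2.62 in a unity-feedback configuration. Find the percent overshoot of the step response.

Closed-loop characteristic equation: s² + 1.9s + 5.502 = 0, so ω_n = 2.346 rad/s and ζ = 1.9/(2·2.346) = 0.405.
%OS = 100·exp(−πζ/√(1−ζ²)) = 100·exp(−π·0.405/√0.836) = 24.9%.

24.9%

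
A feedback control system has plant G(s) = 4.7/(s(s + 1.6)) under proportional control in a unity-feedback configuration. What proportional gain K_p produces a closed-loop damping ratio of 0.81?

K_p = 0.208

Closed-loop characteristic equation: s² + 1.6s + K_p·4.7 = 0.
So ω_n = √(4.7K_p) and 2ζω_n = 1.6, giving ζ = 1.6/(2√(4.7K_p)).
Setting ζ = 0.81: √(4.7K_p) = 1.6/(2·0.81) = 0.9877, so K_p = 0.9755/4.7 = 0.208.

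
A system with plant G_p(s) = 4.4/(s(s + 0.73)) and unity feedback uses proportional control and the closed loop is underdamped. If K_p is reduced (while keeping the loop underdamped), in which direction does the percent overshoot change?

decrease

ζ = 0.73/(2√(4.4K_p)) rises as K_p falls; higher damping means less overshoot.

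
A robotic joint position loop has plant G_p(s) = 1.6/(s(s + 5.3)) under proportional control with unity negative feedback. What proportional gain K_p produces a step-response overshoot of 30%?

K_p = 34.3

From %OS = 100·exp(−πζ/√(1−ζ²)) = 30%, ζ = −ln(0.3)/√(π²+ln²(0.3)) = 0.3579.
Characteristic equation s² + 5.3s + 1.6K_p = 0 gives ζ = 5.3/(2√(1.6K_p)).
Setting ζ = 0.3579: √(1.6K_p) = 5.3/(2·0.3579) = 7.405, so K_p = 54.84/1.6 = 34.3.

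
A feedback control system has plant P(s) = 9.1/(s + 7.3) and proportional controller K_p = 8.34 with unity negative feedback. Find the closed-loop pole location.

s = -83.19

Closed-loop transfer function: T(s) = K_p·P(s)/(1 + K_p·P(s)) = 75.89/(s + 7.3 + 75.89) = 75.89/(s + 83.19).
The closed-loop pole is at s = −83.19.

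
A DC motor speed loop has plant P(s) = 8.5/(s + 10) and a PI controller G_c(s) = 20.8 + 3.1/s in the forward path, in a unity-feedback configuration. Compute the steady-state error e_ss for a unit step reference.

0

The open loop G_c(s)P(s) has a pole at the origin (type 1), so the static position error constant is infinite and e_ss = 1/(1+∞) = 0.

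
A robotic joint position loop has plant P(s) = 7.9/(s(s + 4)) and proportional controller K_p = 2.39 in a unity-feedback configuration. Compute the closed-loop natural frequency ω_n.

1 + K_p·P(s) = 0 gives s² + 4s + 18.88 = 0.
So ω_n² = 18.88 ⇒ ω_n = 4.345 rad/s, and ζ = 4/(2ω_n) = 0.46.

ω_n = 4.35 rad/s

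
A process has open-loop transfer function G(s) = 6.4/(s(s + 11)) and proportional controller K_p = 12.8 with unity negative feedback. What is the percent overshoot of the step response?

Closed-loop characteristic equation: s² + 11s + 81.92 = 0, so ω_n = 9.051 rad/s and ζ = 11/(2·9.051) = 0.6077.
%OS = 100·exp(−πζ/√(1−ζ²)) = 100·exp(−π·0.6077/√0.6307) = 9.04%.

9.04%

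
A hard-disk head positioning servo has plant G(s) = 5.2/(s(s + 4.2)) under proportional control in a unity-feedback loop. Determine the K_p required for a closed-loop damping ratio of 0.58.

Closed-loop characteristic equation: s² + 4.2s + K_p·5.2 = 0.
So ω_n = √(5.2K_p) and 2ζω_n = 4.2, giving ζ = 4.2/(2√(5.2K_p)).
Setting ζ = 0.58: √(5.2K_p) = 4.2/(2·0.58) = 3.621, so K_p = 13.11/5.2 = 2.52.

K_p = 2.52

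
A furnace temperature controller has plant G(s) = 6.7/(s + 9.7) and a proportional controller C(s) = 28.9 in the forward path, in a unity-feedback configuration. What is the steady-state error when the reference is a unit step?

0.0477

The loop is type 0. Static position error constant K_pos = C(0)·G(0) = 28.9·0.6907 = 19.96.
Steady-state error to a unit step: e_ss = 1/(1+K_pos) = 1/20.96 = 0.0477.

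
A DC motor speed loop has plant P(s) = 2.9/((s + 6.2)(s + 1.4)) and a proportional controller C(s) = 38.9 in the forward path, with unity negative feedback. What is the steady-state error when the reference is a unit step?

0.0714

The loop is type 0. Static position error constant K_pos = C(0)·P(0) = 38.9·0.3341 = 13.
Steady-state error to a unit step: e_ss = 1/(1+K_pos) = 1/14 = 0.0714.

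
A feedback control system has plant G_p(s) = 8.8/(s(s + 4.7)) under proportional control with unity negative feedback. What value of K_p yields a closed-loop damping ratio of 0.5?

Closed-loop characteristic equation: s² + 4.7s + K_p·8.8 = 0.
So ω_n = √(8.8K_p) and 2ζω_n = 4.7, giving ζ = 4.7/(2√(8.8K_p)).
Setting ζ = 0.5: √(8.8K_p) = 4.7/(2·0.5) = 4.7, so K_p = 22.09/8.8 = 2.51.

K_p = 2.51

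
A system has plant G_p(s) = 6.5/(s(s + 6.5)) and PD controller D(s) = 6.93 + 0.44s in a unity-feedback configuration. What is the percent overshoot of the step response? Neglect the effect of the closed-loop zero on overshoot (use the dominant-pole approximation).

4.71%

Forward path: (6.93 + 0.44s)·6.5/(s(s+6.5)). The closed-loop characteristic equation is s² + (6.5 + 6.5·0.44)s + 6.5·6.93 = 0.
That is s² + 9.36s + 45.05 = 0, so ω_n = 6.712 rad/s and ζ = 9.36/(2·6.712) = 0.6973.
%OS = 100·exp(−πζ/√(1−ζ²)) = 4.71%.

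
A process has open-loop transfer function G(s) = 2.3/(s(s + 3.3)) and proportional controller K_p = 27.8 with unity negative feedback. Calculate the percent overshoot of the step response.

Closed-loop characteristic equation: s² + 3.3s + 63.94 = 0, so ω_n = 7.996 rad/s and ζ = 3.3/(2·7.996) = 0.2063.
%OS = 100·exp(−πζ/√(1−ζ²)) = 100·exp(−π·0.2063/√0.9574) = 51.6%.

51.6%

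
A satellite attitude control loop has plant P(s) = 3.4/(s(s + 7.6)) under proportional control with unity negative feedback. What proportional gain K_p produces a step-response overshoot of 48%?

K_p = 82.1

From %OS = 100·exp(−πζ/√(1−ζ²)) = 48%, ζ = −ln(0.48)/√(π²+ln²(0.48)) = 0.2275.
Characteristic equation s² + 7.6s + 3.4K_p = 0 gives ζ = 7.6/(2√(3.4K_p)).
Setting ζ = 0.2275: √(3.4K_p) = 7.6/(2·0.2275) = 16.7, so K_p = 279/3.4 = 82.1.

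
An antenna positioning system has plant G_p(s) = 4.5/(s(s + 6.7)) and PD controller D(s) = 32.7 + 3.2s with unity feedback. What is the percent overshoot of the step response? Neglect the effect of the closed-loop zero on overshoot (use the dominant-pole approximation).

Forward path: (32.7 + 3.2s)·4.5/(s(s+6.7)). The closed-loop characteristic equation is s² + (6.7 + 4.5·3.2)s + 4.5·32.7 = 0.
That is s² + 21.1s + 147.2 = 0, so ω_n = 12.13 rad/s and ζ = 21.1/(2·12.13) = 0.8697.
%OS = 100·exp(−πζ/√(1−ζ²)) = 0.394%.

0.394%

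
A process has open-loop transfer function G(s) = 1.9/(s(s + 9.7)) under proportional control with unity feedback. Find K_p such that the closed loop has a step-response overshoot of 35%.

From %OS = 100·exp(−πζ/√(1−ζ²)) = 35%, ζ = −ln(0.35)/√(π²+ln²(0.35)) = 0.3169.
Characteristic equation s² + 9.7s + 1.9K_p = 0 gives ζ = 9.7/(2√(1.9K_p)).
Setting ζ = 0.3169: √(1.9K_p) = 9.7/(2·0.3169) = 15.3, so K_p = 234.2/1.9 = 123.

K_p = 123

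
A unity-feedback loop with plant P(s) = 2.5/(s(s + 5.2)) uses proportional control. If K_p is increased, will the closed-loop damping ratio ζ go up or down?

ζ = 5.2/(2√(2.5K_p)); increasing K_p raises the denominator, so ζ falls.

decrease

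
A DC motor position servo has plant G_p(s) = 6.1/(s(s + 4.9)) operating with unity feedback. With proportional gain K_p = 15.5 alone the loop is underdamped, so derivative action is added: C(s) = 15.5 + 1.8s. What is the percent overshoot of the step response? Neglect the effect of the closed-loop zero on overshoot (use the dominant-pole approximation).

Forward path: (15.5 + 1.8s)·6.1/(s(s+4.9)). The closed-loop characteristic equation is s² + (4.9 + 6.1·1.8)s + 6.1·15.5 = 0.
That is s² + 15.88s + 94.55 = 0, so ω_n = 9.724 rad/s and ζ = 15.88/(2·9.724) = 0.8166.
%OS = 100·exp(−πζ/√(1−ζ²)) = 1.17%.

1.17%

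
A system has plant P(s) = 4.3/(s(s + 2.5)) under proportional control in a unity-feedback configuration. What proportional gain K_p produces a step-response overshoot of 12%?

K_p = 1.16

From %OS = 100·exp(−πζ/√(1−ζ²)) = 12%, ζ = −ln(0.12)/√(π²+ln²(0.12)) = 0.5594.
Characteristic equation s² + 2.5s + 4.3K_p = 0 gives ζ = 2.5/(2√(4.3K_p)).
Setting ζ = 0.5594: √(4.3K_p) = 2.5/(2·0.5594) = 2.234, so K_p = 4.993/4.3 = 1.16.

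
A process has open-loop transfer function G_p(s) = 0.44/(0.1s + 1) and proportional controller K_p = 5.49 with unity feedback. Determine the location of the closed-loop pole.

Closed loop: T(s) = K_p·G_p/(1+K_p·G_p) = 2.416/(0.1s + 1 + 2.416), with pole at s = −(1 + 2.416)/0.1 = −34.16.

s = -34.16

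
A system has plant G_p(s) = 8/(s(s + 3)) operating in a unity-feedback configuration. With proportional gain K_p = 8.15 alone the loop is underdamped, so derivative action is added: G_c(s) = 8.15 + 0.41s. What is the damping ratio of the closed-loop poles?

ζ = 0.389

Forward path: (8.15 + 0.41s)·8/(s(s+3)). The closed-loop characteristic equation is s² + (3 + 8·0.41)s + 8·8.15 = 0.
That is s² + 6.28s + 65.2 = 0, so ω_n = 8.075 rad/s and ζ = 6.28/(2·8.075) = 0.3889.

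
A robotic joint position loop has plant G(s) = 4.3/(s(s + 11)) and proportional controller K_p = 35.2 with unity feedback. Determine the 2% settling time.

T_s ≈ 0.727 s

Closed-loop characteristic equation: s² + 11s + 151.4 = 0, so ω_n = 12.3 rad/s and ζ = 11/(2·12.3) = 0.4471.
2% settling time T_s ≈ 4/(ζω_n) = 4/5.5 = 0.727 s.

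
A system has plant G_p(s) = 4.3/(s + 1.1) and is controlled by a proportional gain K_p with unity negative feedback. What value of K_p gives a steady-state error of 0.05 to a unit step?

Steady-state error for a unit step on this type-0 loop is 1/(1 + K_p·G_p(0)).
G_p(0) = 3.909. Require 1/(1 + K_p·3.909) = 0.05, so 1 + 3.909·K_p = 20.
K_p = (20 − 1)/3.909 = 4.86.

K_p = 4.86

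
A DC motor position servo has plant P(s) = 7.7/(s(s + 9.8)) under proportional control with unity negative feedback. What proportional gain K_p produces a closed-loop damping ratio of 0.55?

Closed-loop characteristic equation: s² + 9.8s + K_p·7.7 = 0.
So ω_n = √(7.7K_p) and 2ζω_n = 9.8, giving ζ = 9.8/(2√(7.7K_p)).
Setting ζ = 0.55: √(7.7K_p) = 9.8/(2·0.55) = 8.909, so K_p = 79.37/7.7 = 10.3.

K_p = 10.3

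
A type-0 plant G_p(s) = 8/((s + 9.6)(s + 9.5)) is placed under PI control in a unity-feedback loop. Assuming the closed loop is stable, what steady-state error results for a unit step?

0

The PI controller's integrator makes the forward path type 1, so e_ss to a step is zero.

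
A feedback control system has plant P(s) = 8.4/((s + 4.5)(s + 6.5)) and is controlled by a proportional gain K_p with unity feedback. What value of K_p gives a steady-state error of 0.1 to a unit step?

Steady-state error for a unit step on this type-0 loop is 1/(1 + K_p·P(0)).
P(0) = 0.2872. Require 1/(1 + K_p·0.2872) = 0.1, so 1 + 0.2872·K_p = 10.
K_p = (10 − 1)/0.2872 = 31.3.

K_p = 31.3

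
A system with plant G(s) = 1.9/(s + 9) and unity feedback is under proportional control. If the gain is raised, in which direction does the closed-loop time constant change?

decrease

The closed-loop bandwidth 9+K_p·1.9 grows with K_p, so τ shrinks.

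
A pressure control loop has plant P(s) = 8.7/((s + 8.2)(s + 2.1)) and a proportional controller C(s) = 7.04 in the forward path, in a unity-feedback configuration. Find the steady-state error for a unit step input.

The loop is type 0. Static position error constant K_pos = C(0)·P(0) = 7.04·0.5052 = 3.557.
Steady-state error to a unit step: e_ss = 1/(1+K_pos) = 1/4.557 = 0.219.

0.219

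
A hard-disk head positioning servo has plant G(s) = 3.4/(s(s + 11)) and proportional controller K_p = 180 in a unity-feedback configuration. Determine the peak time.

From 1 + K_pG(s) = 0: s² + 11s + 612 = 0 ⇒ ω_n = 24.74, ζ = 0.2223.
Damped frequency ω_d = ω_n√(1−ζ²) = 24.12 rad/s, so peak time T_p = π/ω_d = 0.13 s.

T_p = 0.13 s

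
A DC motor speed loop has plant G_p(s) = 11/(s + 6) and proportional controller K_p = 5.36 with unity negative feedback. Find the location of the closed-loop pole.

s = -64.96

Closed-loop transfer function: T(s) = K_p·G_p(s)/(1 + K_p·G_p(s)) = 58.96/(s + 6 + 58.96) = 58.96/(s + 64.96).
The closed-loop pole is at s = −64.96.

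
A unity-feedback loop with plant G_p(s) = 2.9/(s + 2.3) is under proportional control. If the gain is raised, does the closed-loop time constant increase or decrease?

decrease

The closed-loop bandwidth 2.3+K_p·2.9 grows with K_p, so τ shrinks.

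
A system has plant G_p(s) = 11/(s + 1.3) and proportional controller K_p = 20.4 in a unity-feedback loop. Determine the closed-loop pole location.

Closed-loop transfer function: T(s) = K_p·G_p(s)/(1 + K_p·G_p(s)) = 224.4/(s + 1.3 + 224.4) = 224.4/(s + 225.7).
The closed-loop pole is at s = −225.7.

s = -225.7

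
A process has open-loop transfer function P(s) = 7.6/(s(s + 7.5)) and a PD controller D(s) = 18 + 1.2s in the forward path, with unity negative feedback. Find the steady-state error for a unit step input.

The open loop D(s)P(s) has a pole at the origin (type 1), so the static position error constant is infinite and e_ss = 1/(1+∞) = 0.

0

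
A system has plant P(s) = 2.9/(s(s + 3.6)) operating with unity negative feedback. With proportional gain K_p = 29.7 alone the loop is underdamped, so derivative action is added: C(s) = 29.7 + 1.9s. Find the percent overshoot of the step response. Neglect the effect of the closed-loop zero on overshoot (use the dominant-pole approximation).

17%

Forward path: (29.7 + 1.9s)·2.9/(s(s+3.6)). The closed-loop characteristic equation is s² + (3.6 + 2.9·1.9)s + 2.9·29.7 = 0.
That is s² + 9.11s + 86.13 = 0, so ω_n = 9.281 rad/s and ζ = 9.11/(2·9.281) = 0.4908.
%OS = 100·exp(−πζ/√(1−ζ²)) = 17%.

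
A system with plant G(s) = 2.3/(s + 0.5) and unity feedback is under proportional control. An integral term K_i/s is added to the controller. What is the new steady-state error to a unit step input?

0

Adding integral action puts a pole at s = 0 in the forward path, raising the system type to 1; a type-1 loop has zero steady-state error to a step.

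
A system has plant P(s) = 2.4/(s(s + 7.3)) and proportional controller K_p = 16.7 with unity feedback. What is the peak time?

T_p = 0.607 s

Closed-loop characteristic equation: s² + 7.3s + 40.08 = 0, so ω_n = 6.331 rad/s and ζ = 7.3/(2·6.331) = 0.5765.
Damped frequency ω_d = ω_n√(1−ζ²) = 5.173 rad/s, so peak time T_p = π/ω_d = 0.607 s.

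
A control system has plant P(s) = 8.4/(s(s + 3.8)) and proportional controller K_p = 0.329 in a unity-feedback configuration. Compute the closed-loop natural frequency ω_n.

1 + K_p·P(s) = 0 gives s² + 3.8s + 2.764 = 0.
Matching s² + 2ζω_n s + ω_n²: ω_n = √2.764 = 1.662 rad/s and 2ζω_n = 3.8, so ζ = 3.8/(2·1.662) = 1.14.

ω_n = 1.66 rad/s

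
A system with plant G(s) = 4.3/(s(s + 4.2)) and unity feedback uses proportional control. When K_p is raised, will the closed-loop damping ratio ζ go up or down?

decrease

ζ = 4.2/(2√(4.3K_p)); increasing K_p raises the denominator, so ζ falls.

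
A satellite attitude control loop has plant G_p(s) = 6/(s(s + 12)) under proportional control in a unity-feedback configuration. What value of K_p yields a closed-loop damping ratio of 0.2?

Closed-loop characteristic equation: s² + 12s + K_p·6 = 0.
So ω_n = √(6K_p) and 2ζω_n = 12, giving ζ = 12/(2√(6K_p)).
Setting ζ = 0.2: √(6K_p) = 12/(2·0.2) = 30, so K_p = 900/6 = 150.

K_p = 150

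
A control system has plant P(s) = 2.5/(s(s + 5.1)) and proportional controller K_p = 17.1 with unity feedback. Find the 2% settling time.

Closed-loop characteristic equation: s² + 5.1s + 42.75 = 0, so ω_n = 6.538 rad/s and ζ = 5.1/(2·6.538) = 0.39.
2% settling time T_s ≈ 4/(ζω_n) = 4/2.55 = 1.57 s.

T_s ≈ 1.57 s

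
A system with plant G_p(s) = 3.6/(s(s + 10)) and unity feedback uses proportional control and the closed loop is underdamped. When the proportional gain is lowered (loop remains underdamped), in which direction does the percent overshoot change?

decrease

ζ = 10/(2√(3.6K_p)) rises as K_p falls; higher damping means less overshoot.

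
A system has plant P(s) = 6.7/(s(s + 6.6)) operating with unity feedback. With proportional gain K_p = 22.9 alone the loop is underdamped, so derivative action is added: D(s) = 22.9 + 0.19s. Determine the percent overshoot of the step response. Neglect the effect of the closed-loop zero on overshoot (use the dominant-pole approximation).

34.9%

Forward path: (22.9 + 0.19s)·6.7/(s(s+6.6)). The closed-loop characteristic equation is s² + (6.6 + 6.7·0.19)s + 6.7·22.9 = 0.
That is s² + 7.873s + 153.4 = 0, so ω_n = 12.39 rad/s and ζ = 7.873/(2·12.39) = 0.3178.
%OS = 100·exp(−πζ/√(1−ζ²)) = 34.9%.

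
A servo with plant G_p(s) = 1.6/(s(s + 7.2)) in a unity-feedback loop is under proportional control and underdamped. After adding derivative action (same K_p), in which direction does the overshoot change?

decrease

The derivative term adds K·K_d to the s-coefficient of the characteristic equation, raising 2ζω_n while ω_n is unchanged; ζ increases, so overshoot decreases.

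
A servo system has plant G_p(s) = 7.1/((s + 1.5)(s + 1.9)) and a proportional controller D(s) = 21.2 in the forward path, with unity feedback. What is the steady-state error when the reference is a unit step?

0.0186

The loop is type 0. Static position error constant K_pos = D(0)·G_p(0) = 21.2·2.491 = 52.81.
Steady-state error to a unit step: e_ss = 1/(1+K_pos) = 1/53.81 = 0.0186.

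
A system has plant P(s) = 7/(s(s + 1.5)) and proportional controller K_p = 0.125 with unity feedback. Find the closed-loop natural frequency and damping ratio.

1 + K_p·P(s) = 0 gives s² + 1.5s + 0.875 = 0.
Matching s² + 2ζω_n s + ω_n²: ω_n = √0.875 = 0.9354 rad/s and 2ζω_n = 1.5, so ζ = 1.5/(2·0.9354) = 0.802.

ω_n = 0.935 rad/s, ζ = 0.802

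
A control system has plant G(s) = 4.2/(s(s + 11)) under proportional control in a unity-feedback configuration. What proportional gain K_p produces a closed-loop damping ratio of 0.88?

Closed-loop characteristic equation: s² + 11s + K_p·4.2 = 0.
So ω_n = √(4.2K_p) and 2ζω_n = 11, giving ζ = 11/(2√(4.2K_p)).
Setting ζ = 0.88: √(4.2K_p) = 11/(2·0.88) = 6.25, so K_p = 39.06/4.2 = 9.3.

K_p = 9.3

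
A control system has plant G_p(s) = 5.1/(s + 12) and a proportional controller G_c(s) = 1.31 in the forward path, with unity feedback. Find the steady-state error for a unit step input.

0.642

The loop is type 0. Static position error constant K_pos = G_c(0)·G_p(0) = 1.31·0.425 = 0.5567.
Steady-state error to a unit step: e_ss = 1/(1+K_pos) = 1/1.557 = 0.642.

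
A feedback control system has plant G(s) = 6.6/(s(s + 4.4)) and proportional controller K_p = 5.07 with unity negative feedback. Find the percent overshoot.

27.5%

From 1 + K_pG(s) = 0: s² + 4.4s + 33.46 = 0 ⇒ ω_n = 5.785, ζ = 0.3803.
%OS = 100·exp(−πζ/√(1−ζ²)) = 100·exp(−π·0.3803/√0.8554) = 27.5%.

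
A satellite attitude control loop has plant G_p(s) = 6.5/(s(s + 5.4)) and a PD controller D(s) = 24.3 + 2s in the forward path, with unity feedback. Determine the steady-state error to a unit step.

0

The open loop D(s)G_p(s) has a pole at the origin (type 1), so the static position error constant is infinite and e_ss = 1/(1+∞) = 0.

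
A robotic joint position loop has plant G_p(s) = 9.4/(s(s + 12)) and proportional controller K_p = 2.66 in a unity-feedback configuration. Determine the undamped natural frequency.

1 + K_p·G_p(s) = 0 gives s² + 12s + 25 = 0.
So ω_n² = 25 ⇒ ω_n = 5 rad/s, and ζ = 12/(2ω_n) = 1.2.

ω_n = 5 rad/s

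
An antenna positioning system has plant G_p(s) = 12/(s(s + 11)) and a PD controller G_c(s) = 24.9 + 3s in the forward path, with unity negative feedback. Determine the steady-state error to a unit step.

0

The open loop G_c(s)G_p(s) has a pole at the origin (type 1), so the static position error constant is infinite and e_ss = 1/(1+∞) = 0.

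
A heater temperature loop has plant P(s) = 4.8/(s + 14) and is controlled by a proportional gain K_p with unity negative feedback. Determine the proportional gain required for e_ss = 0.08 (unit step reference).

K_p = 33.5

Steady-state error for a unit step on this type-0 loop is 1/(1 + K_p·P(0)).
P(0) = 0.3429. Require 1/(1 + K_p·0.3429) = 0.08, so 1 + 0.3429·K_p = 12.5.
K_p = (12.5 − 1)/0.3429 = 33.5.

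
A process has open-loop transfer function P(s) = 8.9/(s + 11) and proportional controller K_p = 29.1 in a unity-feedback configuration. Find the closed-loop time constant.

Closed-loop transfer function: T(s) = K_p·P(s)/(1 + K_p·P(s)) = 259/(s + 11 + 259) = 259/(s + 270).
Time constant τ = 1/270 = 0.0037 s.

τ = 0.0037 s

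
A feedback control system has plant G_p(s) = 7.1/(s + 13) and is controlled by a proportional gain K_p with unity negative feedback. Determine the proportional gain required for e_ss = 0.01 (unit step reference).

The loop is type 0, so e_ss(step) = 1/(1 + K_pos) with K_pos = K_p·G_p(0).
G_p(0) = 0.5462. Require 1/(1 + K_p·0.5462) = 0.01, so 1 + 0.5462·K_p = 100.
K_p = (100 − 1)/0.5462 = 181.

K_p = 181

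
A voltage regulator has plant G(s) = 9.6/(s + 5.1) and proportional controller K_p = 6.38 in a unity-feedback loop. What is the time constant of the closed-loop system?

τ = 0.0151 s

Closed-loop transfer function: T(s) = K_p·G(s)/(1 + K_p·G(s)) = 61.25/(s + 5.1 + 61.25) = 61.25/(s + 66.35).
Time constant τ = 1/66.35 = 0.0151 s.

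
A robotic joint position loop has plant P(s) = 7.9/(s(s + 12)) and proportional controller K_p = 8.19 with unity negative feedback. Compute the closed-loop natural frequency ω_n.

With unity feedback the closed-loop characteristic equation is s² + 12s + 8.19·7.9 = s² + 12s + 64.7 = 0.
Matching s² + 2ζω_n s + ω_n²: ω_n = √64.7 = 8.044 rad/s and 2ζω_n = 12, so ζ = 12/(2·8.044) = 0.746.

ω_n = 8.04 rad/s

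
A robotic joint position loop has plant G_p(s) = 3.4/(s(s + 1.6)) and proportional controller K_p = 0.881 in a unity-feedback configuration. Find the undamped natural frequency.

1 + K_p·G_p(s) = 0 gives s² + 1.6s + 2.995 = 0.
So ω_n² = 2.995 ⇒ ω_n = 1.731 rad/s, and ζ = 1.6/(2ω_n) = 0.462.

ω_n = 1.73 rad/s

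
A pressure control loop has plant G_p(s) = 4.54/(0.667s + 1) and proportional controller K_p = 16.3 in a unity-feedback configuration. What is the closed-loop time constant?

τ = 0.00889 s

Closed loop: T(s) = K_p·G_p/(1+K_p·G_p) = 74/(0.667s + 1 + 74), with pole at s = −(1 + 74)/0.667 = −112.4.
Closed-loop time constant τ = 1/112.4 = 0.00889 s.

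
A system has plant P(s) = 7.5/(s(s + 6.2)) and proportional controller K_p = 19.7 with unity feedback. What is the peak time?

Closed-loop characteristic equation: s² + 6.2s + 147.8 = 0, so ω_n = 12.16 rad/s and ζ = 6.2/(2·12.16) = 0.255.
Damped frequency ω_d = ω_n√(1−ζ²) = 11.75 rad/s, so peak time T_p = π/ω_d = 0.267 s.

T_p = 0.267 s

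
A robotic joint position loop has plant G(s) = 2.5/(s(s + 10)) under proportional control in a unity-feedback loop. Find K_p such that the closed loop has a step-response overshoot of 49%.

K_p = 204

From %OS = 100·exp(−πζ/√(1−ζ²)) = 49%, ζ = −ln(0.49)/√(π²+ln²(0.49)) = 0.2214.
Characteristic equation s² + 10s + 2.5K_p = 0 gives ζ = 10/(2√(2.5K_p)).
Setting ζ = 0.2214: √(2.5K_p) = 10/(2·0.2214) = 22.58, so K_p = 509.9/2.5 = 204.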